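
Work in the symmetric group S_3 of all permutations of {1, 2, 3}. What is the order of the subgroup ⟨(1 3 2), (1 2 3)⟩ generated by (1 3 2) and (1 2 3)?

3

|⟨(1 3 2)⟩| = 3 and |⟨(1 2 3)⟩| = 3, so |H| is a multiple of lcm(3, 3) = 3 and divides |G| = 6.
Closing under the operation: H = {e, (1 2 3), (1 3 2)}, so |H| = 3.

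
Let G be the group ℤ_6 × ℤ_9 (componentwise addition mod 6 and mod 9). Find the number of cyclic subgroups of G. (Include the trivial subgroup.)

16

Each element a generates a cyclic subgroup ⟨a⟩; distinct elements may generate the same one (a cyclic group of order d has φ(d) generators).
Cyclic subgroups by order — order 1: 1; order 2: 1; order 3: 4; order 6: 4; order 9: 3; order 18: 3.
Total: 16.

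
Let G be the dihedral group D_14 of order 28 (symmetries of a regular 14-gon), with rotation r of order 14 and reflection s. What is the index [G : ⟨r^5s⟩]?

14

|⟨r^5s⟩| = 2 and |G| = 28.
By Lagrange, [G : H] = |G|/|H| = 28/2 = 14.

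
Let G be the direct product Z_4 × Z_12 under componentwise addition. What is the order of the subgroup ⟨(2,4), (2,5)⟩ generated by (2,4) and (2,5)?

24

|⟨(2,4)⟩| = 6 and |⟨(2,5)⟩| = 12, so |H| is a multiple of lcm(6, 12) = 12 and divides |G| = 48.
Closing under the operation: H = {(0,0), (0,1), (0,2), (0,3), (0,4), (0,5), (0,6), (0,7), (0,8), (0,9), (0,10), (0,11), (2,0), (2,1), (2,2), (2,3), (2,4), (2,5), (2,6), (2,7), (2,8), (2,9), (2,10), (2,11)}, so |H| = 24.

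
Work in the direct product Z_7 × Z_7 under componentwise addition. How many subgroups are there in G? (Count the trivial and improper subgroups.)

10

|G| = 49, so by Lagrange every subgroup order divides 49. Divisors: 1, 7, 49.
Subgroups by order — order 1: 1; order 7: 8; order 49: 1.
Total: 1 + 8 + 1 = 10.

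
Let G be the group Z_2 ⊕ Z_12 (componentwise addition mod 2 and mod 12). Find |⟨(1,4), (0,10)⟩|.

12

|⟨(1,4)⟩| = 6 and |⟨(0,10)⟩| = 6, so |H| is a multiple of lcm(6, 6) = 6 and divides |G| = 24.
Closing under the operation: H = {(0,0), (0,2), (0,4), (0,6), (0,8), (0,10), (1,0), (1,2), (1,4), (1,6), (1,8), (1,10)}, so |H| = 12.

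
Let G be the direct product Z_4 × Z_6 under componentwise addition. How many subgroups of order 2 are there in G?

3

|G| = 24 and 2 | 24, so subgroups of order 2 are possible by Lagrange.
The subgroups of order 2 are: {(0,0), (0,3)}; {(0,0), (2,0)}; {(0,0), (2,3)}.
So G has 3 subgroups of order 2.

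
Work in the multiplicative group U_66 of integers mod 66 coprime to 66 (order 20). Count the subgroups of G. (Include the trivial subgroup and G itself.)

|G| = 20, so by Lagrange every subgroup order divides 20. Divisors: 1, 2, 4, 5, 10, 20.
Subgroups by order — order 1: 1; order 2: 3; order 4: 1; order 5: 1; order 10: 3; order 20: 1.
Total: 1 + 3 + 1 + 1 + 3 + 1 = 10.

10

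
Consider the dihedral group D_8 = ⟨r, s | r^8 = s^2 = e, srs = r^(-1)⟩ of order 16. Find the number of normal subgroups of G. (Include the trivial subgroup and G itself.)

7

G has 19 subgroups. Checking conjugation-invariance by order — order 1: 1/1 normal; order 2: 1/9 normal; order 4: 1/5 normal; order 8: 3/3 normal; order 16: 1/1 normal.
Total normal subgroups: 7.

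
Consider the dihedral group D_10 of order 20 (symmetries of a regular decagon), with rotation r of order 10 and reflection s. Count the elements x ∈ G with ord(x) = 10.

4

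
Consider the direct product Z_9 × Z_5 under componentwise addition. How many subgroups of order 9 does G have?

|G| = 45 and 9 | 45, so subgroups of order 9 are possible by Lagrange.
The subgroups of order 9 are: {(0,0), (1,0), (2,0), (3,0), (4,0), (5,0), (6,0), (7,0), (8,0)}.
So G has 1 subgroup of order 9.

1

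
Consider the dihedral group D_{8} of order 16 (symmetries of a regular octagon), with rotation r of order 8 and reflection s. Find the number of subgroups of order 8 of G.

3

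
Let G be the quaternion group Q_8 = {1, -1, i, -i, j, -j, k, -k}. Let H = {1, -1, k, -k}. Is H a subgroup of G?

Yes

|H| = 4 divides |G| = 8, consistent with Lagrange.
H contains the identity, every element's inverse is in H, and H is closed under ·: it is a subgroup.
In fact H = ⟨-k⟩.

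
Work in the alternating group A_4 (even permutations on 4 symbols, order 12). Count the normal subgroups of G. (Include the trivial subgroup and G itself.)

G has 10 subgroups. Checking conjugation-invariance by order — order 1: 1/1 normal; order 2: 0/3 normal; order 3: 0/4 normal; order 4: 1/1 normal; order 12: 1/1 normal.
Total normal subgroups: 3.

3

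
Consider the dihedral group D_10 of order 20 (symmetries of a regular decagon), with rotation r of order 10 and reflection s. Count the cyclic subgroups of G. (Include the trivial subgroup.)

A cyclic subgroup of order d is generated by each of its φ(d) elements of order d, so the cyclic subgroups of order d number (#elements of order d)/φ(d).
Cyclic subgroups by order — order 1: 1; order 2: 11; order 5: 1; order 10: 1.
Total: 14.

14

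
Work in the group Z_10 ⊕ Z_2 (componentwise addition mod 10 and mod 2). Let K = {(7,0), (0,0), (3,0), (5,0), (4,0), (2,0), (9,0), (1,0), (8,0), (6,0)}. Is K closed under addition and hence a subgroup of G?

|K| = 10 divides |G| = 20, consistent with Lagrange.
K contains the identity, every element's inverse is in K, and K is closed under +: it is a subgroup.
In fact K = ⟨(9,0)⟩.

Yes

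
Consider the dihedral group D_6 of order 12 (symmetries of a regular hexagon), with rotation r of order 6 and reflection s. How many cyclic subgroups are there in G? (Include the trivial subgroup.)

A cyclic subgroup of order d is generated by each of its φ(d) elements of order d, so the cyclic subgroups of order d number (#elements of order d)/φ(d).
Cyclic subgroups by order — order 1: 1; order 2: 7; order 3: 1; order 6: 1.
Total: 10.

10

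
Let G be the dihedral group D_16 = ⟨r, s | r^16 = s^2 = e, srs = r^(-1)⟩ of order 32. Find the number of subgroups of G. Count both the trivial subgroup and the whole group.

36

|G| = 32, so by Lagrange every subgroup order divides 32. Divisors: 1, 2, 4, 8, 16, 32.
Subgroups by order — order 1: 1; order 2: 17; order 4: 9; order 8: 5; order 16: 3; order 32: 1.
Total: 1 + 17 + 9 + 5 + 3 + 1 = 36.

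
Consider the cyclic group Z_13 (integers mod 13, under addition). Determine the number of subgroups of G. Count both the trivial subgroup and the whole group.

2

A cyclic group of order 13 has exactly one subgroup for each divisor of 13.
Divisors of 13: 1, 13.
So Z_13 has 2 subgroups.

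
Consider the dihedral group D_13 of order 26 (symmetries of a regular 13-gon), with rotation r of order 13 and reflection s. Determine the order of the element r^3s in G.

Computing powers of r^3s: the smallest k with (r^3s)^k = e is k = 2.

2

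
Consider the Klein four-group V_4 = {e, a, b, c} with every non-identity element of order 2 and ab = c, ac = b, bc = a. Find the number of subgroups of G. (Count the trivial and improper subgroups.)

5

|G| = 4, so by Lagrange every subgroup order divides 4. Divisors: 1, 2, 4.
Subgroups by order — order 1: 1; order 2: 3; order 4: 1.
Total: 1 + 3 + 1 = 5.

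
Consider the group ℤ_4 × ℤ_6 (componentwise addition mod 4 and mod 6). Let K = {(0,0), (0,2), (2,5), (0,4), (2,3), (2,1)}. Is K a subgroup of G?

|K| = 6 divides |G| = 24, consistent with Lagrange.
K contains the identity, every element's inverse is in K, and K is closed under +: it is a subgroup.
In fact K = ⟨(2,1)⟩.

Yes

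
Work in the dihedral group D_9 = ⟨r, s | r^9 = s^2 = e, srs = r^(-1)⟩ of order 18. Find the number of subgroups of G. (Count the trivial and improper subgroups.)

|G| = 18, so by Lagrange every subgroup order divides 18. Divisors: 1, 2, 3, 6, 9, 18.
Subgroups by order — order 1: 1; order 2: 9; order 3: 1; order 6: 3; order 9: 1; order 18: 1.
Total: 1 + 9 + 1 + 3 + 1 + 1 = 16.

16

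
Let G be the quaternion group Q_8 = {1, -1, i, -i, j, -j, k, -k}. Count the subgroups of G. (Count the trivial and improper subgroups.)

6

|G| = 8, so by Lagrange every subgroup order divides 8. Divisors: 1, 2, 4, 8.
Subgroups by order — order 1: 1; order 2: 1; order 4: 3; order 8: 1.
Total: 1 + 1 + 3 + 1 = 6.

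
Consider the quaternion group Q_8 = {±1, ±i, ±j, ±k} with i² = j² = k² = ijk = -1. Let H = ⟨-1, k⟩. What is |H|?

|⟨-1⟩| = 2 and |⟨k⟩| = 4, so |H| is a multiple of lcm(2, 4) = 4 and divides |G| = 8.
Closing under the operation: H = {1, -1, k, -k}, so |H| = 4.

4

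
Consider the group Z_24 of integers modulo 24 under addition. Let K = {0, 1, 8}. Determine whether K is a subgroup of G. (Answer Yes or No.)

No

8 ∈ K but its inverse 16 ∉ K, so K is not a subgroup.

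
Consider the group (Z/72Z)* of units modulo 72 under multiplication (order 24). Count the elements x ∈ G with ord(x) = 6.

14

Enumerating element orders in G gives 14 elements of order 6.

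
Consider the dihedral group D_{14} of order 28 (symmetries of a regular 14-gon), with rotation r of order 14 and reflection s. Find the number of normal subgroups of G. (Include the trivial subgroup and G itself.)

7

G has 28 subgroups. Checking conjugation-invariance by order — order 1: 1/1 normal; order 2: 1/15 normal; order 4: 0/7 normal; order 7: 1/1 normal; order 14: 3/3 normal; order 28: 1/1 normal.
Total normal subgroups: 7.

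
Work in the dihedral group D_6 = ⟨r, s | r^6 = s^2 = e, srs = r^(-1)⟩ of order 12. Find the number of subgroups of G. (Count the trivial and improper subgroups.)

|G| = 12, so by Lagrange every subgroup order divides 12. Divisors: 1, 2, 3, 4, 6, 12.
Subgroups by order — order 1: 1; order 2: 7; order 3: 1; order 4: 3; order 6: 3; order 12: 1.
Total: 1 + 7 + 1 + 3 + 3 + 1 = 16.

16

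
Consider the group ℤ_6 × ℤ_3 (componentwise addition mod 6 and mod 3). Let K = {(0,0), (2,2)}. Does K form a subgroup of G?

No

(2,2) ∈ K but its inverse (4,1) ∉ K, so K is not a subgroup.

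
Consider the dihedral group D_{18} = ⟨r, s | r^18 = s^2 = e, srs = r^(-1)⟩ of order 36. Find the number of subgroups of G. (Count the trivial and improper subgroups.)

|G| = 36, so by Lagrange every subgroup order divides 36. Divisors: 1, 2, 3, 4, 6, 9, 12, 18, 36.
Subgroups by order — order 1: 1; order 2: 19; order 3: 1; order 4: 9; order 6: 7; order 9: 1; order 12: 3; order 18: 3; order 36: 1.
Total: 1 + 19 + 1 + 9 + 7 + 1 + 3 + 3 + 1 = 45.

45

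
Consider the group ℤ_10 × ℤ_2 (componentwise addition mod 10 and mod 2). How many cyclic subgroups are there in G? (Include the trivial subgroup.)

Group the elements of G by the cyclic subgroup they generate; each cyclic subgroup of order d accounts for φ(d) elements.
Cyclic subgroups by order — order 1: 1; order 2: 3; order 5: 1; order 10: 3.
Total: 8.

8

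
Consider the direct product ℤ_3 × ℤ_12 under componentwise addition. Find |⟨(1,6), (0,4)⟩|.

|⟨(1,6)⟩| = 6 and |⟨(0,4)⟩| = 3, so |H| is a multiple of lcm(6, 3) = 6 and divides |G| = 36.
Closing under the operation: H = {(0,0), (0,2), (0,4), (0,6), (0,8), (0,10), (1,0), (1,2), (1,4), (1,6), (1,8), (1,10), (2,0), (2,2), (2,4), (2,6), (2,8), (2,10)}, so |H| = 18.

18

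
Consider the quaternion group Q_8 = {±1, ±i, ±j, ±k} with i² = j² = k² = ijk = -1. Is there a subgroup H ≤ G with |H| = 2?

Yes

2 | 8. A subgroup of order 2 is {1, -1}.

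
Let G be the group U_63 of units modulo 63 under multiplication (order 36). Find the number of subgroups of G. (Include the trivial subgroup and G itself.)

30

|G| = 36, so by Lagrange every subgroup order divides 36. Divisors: 1, 2, 3, 4, 6, 9, 12, 18, 36.
Subgroups by order — order 1: 1; order 2: 3; order 3: 4; order 4: 1; order 6: 12; order 9: 1; order 12: 4; order 18: 3; order 36: 1.
Total: 1 + 3 + 4 + 1 + 12 + 1 + 4 + 3 + 1 = 30.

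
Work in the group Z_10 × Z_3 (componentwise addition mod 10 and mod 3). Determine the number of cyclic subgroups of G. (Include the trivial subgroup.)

8

Each element a generates a cyclic subgroup ⟨a⟩; distinct elements may generate the same one (a cyclic group of order d has φ(d) generators).
Cyclic subgroups by order — order 1: 1; order 2: 1; order 3: 1; order 5: 1; order 6: 1; order 10: 1; order 15: 1; order 30: 1.
Total: 8.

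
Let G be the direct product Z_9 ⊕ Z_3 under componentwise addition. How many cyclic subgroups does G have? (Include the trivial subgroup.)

Each element a generates a cyclic subgroup ⟨a⟩; distinct elements may generate the same one (a cyclic group of order d has φ(d) generators).
Cyclic subgroups by order — order 1: 1; order 3: 4; order 9: 3.
Total: 8.

8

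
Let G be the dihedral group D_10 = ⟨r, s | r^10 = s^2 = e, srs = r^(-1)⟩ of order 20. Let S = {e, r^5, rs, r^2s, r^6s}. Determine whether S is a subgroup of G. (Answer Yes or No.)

No

Closure fails: r^5 · r^2s = r^7s ∉ S. So S is not a subgroup.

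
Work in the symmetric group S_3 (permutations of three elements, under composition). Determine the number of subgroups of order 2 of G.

3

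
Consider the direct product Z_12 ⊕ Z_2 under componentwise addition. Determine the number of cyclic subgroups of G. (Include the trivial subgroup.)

12

Each element a generates a cyclic subgroup ⟨a⟩; distinct elements may generate the same one (a cyclic group of order d has φ(d) generators).
Cyclic subgroups by order — order 1: 1; order 2: 3; order 3: 1; order 4: 2; order 6: 3; order 12: 2.
Total: 12.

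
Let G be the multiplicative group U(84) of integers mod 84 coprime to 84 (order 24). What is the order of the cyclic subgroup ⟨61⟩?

Compute successive powers of 61 mod 84: 61, 25, 13, 37, 73, 1; 61^6 ≡ 1 (mod 84).
So |⟨61⟩| = 6.

6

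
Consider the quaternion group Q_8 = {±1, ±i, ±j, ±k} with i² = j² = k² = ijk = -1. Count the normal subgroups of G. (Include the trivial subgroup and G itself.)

6

G has 6 subgroups. Checking conjugation-invariance by order — order 1: 1/1 normal; order 2: 1/1 normal; order 4: 3/3 normal; order 8: 1/1 normal.
Total normal subgroups: 6.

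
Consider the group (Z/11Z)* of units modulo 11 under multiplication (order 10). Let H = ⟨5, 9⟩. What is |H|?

|⟨5⟩| = 5 and |⟨9⟩| = 5, so |H| is a multiple of lcm(5, 5) = 5 and divides |G| = 10.
Closing under the operation: H = {1, 3, 4, 5, 9}, so |H| = 5.

5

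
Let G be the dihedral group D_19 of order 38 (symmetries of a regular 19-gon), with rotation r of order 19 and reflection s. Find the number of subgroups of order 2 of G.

|G| = 38 and 2 | 38, so subgroups of order 2 are possible by Lagrange.
The subgroups of order 2 are: {e, r^10s}; {e, r^11s}; {e, r^12s}; {e, r^13s}; … (19 in all).
So G has 19 subgroups of order 2.

19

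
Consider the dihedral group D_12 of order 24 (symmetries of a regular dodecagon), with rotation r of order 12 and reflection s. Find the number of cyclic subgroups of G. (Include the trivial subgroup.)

18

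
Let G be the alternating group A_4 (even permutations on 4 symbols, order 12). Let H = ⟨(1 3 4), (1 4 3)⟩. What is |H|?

|⟨(1 3 4)⟩| = 3 and |⟨(1 4 3)⟩| = 3, so |H| is a multiple of lcm(3, 3) = 3 and divides |G| = 12.
Closing under the operation: H = {e, (1 3 4), (1 4 3)}, so |H| = 3.

3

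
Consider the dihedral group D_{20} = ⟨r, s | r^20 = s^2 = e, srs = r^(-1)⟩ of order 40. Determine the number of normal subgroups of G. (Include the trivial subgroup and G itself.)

9

G has 48 subgroups. Checking conjugation-invariance by order — order 1: 1/1 normal; order 2: 1/21 normal; order 4: 1/11 normal; order 5: 1/1 normal; order 8: 0/5 normal; order 10: 1/5 normal; order 20: 3/3 normal; order 40: 1/1 normal.
Total normal subgroups: 9.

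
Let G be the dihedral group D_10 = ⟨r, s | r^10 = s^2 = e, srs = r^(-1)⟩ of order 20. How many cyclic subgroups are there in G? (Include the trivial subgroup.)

A cyclic subgroup of order d is generated by each of its φ(d) elements of order d, so the cyclic subgroups of order d number (#elements of order d)/φ(d).
Cyclic subgroups by order — order 1: 1; order 2: 11; order 5: 1; order 10: 1.
Total: 14.

14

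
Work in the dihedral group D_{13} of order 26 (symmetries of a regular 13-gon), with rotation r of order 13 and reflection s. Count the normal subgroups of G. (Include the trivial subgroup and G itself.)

G has 16 subgroups. Checking conjugation-invariance by order — order 1: 1/1 normal; order 2: 0/13 normal; order 13: 1/1 normal; order 26: 1/1 normal.
Total normal subgroups: 3.

3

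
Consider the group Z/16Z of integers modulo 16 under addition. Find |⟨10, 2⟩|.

|⟨10⟩| = 8 and |⟨2⟩| = 8, so |H| is a multiple of lcm(8, 8) = 8 and divides |G| = 16.
Closing under the operation: H = {0, 2, 4, 6, 8, 10, 12, 14}, so |H| = 8.

8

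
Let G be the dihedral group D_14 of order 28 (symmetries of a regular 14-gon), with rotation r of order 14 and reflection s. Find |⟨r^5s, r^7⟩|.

|⟨r^5s⟩| = 2 and |⟨r^7⟩| = 2, so |H| is a multiple of lcm(2, 2) = 2 and divides |G| = 28.
Closing under the operation: H = {e, r^7, r^5s, r^12s}, so |H| = 4.

4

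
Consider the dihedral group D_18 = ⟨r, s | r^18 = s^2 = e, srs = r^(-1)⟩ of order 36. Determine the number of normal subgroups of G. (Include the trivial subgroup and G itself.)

G has 45 subgroups. Checking conjugation-invariance by order — order 1: 1/1 normal; order 2: 1/19 normal; order 3: 1/1 normal; order 4: 0/9 normal; order 6: 1/7 normal; order 9: 1/1 normal; order 12: 0/3 normal; order 18: 3/3 normal; order 36: 1/1 normal.
Total normal subgroups: 9.

9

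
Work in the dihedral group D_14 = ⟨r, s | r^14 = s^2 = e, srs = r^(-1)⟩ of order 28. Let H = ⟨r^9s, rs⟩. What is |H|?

|⟨r^9s⟩| = 2 and |⟨rs⟩| = 2, so |H| is a multiple of lcm(2, 2) = 2 and divides |G| = 28.
Closing under the operation: H = {e, r^2, r^4, r^6, r^8, r^10, r^12, rs, r^3s, r^5s, r^7s, r^9s, r^11s, r^13s}, so |H| = 14.

14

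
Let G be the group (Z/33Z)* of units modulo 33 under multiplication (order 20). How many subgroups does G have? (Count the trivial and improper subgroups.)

|G| = 20, so by Lagrange every subgroup order divides 20. Divisors: 1, 2, 4, 5, 10, 20.
Subgroups by order — order 1: 1; order 2: 3; order 4: 1; order 5: 1; order 10: 3; order 20: 1.
Total: 1 + 3 + 1 + 1 + 3 + 1 = 10.

10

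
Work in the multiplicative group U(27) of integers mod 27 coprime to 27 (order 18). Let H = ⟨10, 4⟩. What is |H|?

9

|⟨10⟩| = 3 and |⟨4⟩| = 9, so |H| is a multiple of lcm(3, 9) = 9 and divides |G| = 18.
Closing under the operation: H = {1, 4, 7, 10, 13, 16, 19, 22, 25}, so |H| = 9.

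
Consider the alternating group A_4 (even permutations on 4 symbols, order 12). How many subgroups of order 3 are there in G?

4

|G| = 12 and 3 | 12, so subgroups of order 3 are possible by Lagrange.
The subgroups of order 3 are: {e, (1 2 3), (1 3 2)}; {e, (1 2 4), (1 4 2)}; {e, (1 3 4), (1 4 3)}; {e, (2 3 4), (2 4 3)}.
So G has 4 subgroups of order 3.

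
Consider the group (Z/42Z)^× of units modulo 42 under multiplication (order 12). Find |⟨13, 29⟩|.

|⟨13⟩| = 2 and |⟨29⟩| = 2, so |H| is a multiple of lcm(2, 2) = 2 and divides |G| = 12.
Closing under the operation: H = {1, 13, 29, 41}, so |H| = 4.

4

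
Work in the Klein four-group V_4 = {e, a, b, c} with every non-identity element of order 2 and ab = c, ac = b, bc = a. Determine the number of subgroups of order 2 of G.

|G| = 4 and 2 | 4, so subgroups of order 2 are possible by Lagrange.
The subgroups of order 2 are: {e, a}; {e, b}; {e, c}.
So G has 3 subgroups of order 2.

3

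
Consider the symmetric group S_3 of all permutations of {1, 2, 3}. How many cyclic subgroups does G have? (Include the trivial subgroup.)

Each element a generates a cyclic subgroup ⟨a⟩; distinct elements may generate the same one (a cyclic group of order d has φ(d) generators).
Cyclic subgroups by order — order 1: 1; order 2: 3; order 3: 1.
Total: 5.

5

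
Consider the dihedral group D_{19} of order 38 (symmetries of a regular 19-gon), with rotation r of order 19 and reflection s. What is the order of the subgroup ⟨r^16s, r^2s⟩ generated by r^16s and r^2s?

|⟨r^16s⟩| = 2 and |⟨r^2s⟩| = 2, so |H| is a multiple of lcm(2, 2) = 2 and divides |G| = 38.
Closing {r^16s, r^2s} under the group operation gives all of G, so |H| = 38.

38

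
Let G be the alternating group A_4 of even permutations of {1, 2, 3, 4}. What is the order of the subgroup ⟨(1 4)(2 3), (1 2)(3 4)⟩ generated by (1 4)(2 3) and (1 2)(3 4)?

|⟨(1 4)(2 3)⟩| = 2 and |⟨(1 2)(3 4)⟩| = 2, so |H| is a multiple of lcm(2, 2) = 2 and divides |G| = 12.
Closing under the operation: H = {e, (1 2)(3 4), (1 3)(2 4), (1 4)(2 3)}, so |H| = 4.

4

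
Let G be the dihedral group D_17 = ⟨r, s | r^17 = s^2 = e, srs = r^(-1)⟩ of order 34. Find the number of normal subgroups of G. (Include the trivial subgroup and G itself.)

3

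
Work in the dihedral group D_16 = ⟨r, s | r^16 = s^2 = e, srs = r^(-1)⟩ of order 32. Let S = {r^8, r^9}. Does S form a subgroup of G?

The identity e ∉ S, so S is not a subgroup.

No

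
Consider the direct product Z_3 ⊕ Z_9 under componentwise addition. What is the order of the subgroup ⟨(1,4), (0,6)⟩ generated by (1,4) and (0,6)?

9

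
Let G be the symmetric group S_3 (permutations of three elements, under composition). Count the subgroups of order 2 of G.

3

|G| = 6 and 2 | 6, so subgroups of order 2 are possible by Lagrange.
The subgroups of order 2 are: {e, (1 2)}; {e, (1 3)}; {e, (2 3)}.
So G has 3 subgroups of order 2.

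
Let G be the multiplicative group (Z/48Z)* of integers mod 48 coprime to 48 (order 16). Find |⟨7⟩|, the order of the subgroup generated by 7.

Compute successive powers of 7 mod 48: 7, 1; 7^2 ≡ 1 (mod 48).
So |⟨7⟩| = 2.

2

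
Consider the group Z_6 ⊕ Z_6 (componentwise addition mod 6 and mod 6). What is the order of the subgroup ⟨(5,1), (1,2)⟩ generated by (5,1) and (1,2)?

|⟨(5,1)⟩| = 6 and |⟨(1,2)⟩| = 6, so |H| is a multiple of lcm(6, 6) = 6 and divides |G| = 36.
Closing under the operation: H = {(0,0), (0,3), (1,2), (1,5), (2,1), (2,4), (3,0), (3,3), (4,2), (4,5), (5,1), (5,4)}, so |H| = 12.

12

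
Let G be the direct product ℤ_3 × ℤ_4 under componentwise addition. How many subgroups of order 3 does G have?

|G| = 12 and 3 | 12, so subgroups of order 3 are possible by Lagrange.
The subgroups of order 3 are: {(0,0), (1,0), (2,0)}.
So G has 1 subgroup of order 3.

1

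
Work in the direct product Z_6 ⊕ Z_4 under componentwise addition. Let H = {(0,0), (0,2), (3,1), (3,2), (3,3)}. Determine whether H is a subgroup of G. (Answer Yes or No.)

|H| = 5 does not divide |G| = 24, so by Lagrange H is not a subgroup.

No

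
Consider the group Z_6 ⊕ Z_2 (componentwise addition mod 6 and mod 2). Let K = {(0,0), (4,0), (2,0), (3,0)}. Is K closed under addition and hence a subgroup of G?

No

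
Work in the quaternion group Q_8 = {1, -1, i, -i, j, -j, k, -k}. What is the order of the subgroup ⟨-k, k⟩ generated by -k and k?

|⟨-k⟩| = 4 and |⟨k⟩| = 4, so |H| is a multiple of lcm(4, 4) = 4 and divides |G| = 8.
Closing under the operation: H = {1, -1, k, -k}, so |H| = 4.

4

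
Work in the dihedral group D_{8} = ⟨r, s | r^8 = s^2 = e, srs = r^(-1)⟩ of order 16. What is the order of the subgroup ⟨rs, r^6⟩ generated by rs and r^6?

|⟨rs⟩| = 2 and |⟨r^6⟩| = 4, so |H| is a multiple of lcm(2, 4) = 4 and divides |G| = 16.
Closing under the operation: H = {e, r^2, r^4, r^6, rs, r^3s, r^5s, r^7s}, so |H| = 8.

8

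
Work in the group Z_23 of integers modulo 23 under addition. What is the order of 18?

23

In Z_23, the order of an element a is n/gcd(a, n).
gcd(18, 23) = 1, so |⟨18⟩| = 23/1 = 23.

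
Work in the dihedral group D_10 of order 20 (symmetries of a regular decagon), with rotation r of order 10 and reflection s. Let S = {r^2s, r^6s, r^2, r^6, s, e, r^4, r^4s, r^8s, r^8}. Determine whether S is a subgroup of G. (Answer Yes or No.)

Yes

|S| = 10 divides |G| = 20, consistent with Lagrange.
S contains the identity, every element's inverse is in S, and S is closed under ·: it is a subgroup.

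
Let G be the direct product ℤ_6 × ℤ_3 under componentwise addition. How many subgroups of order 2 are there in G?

1

|G| = 18 and 2 | 18, so subgroups of order 2 are possible by Lagrange.
The subgroups of order 2 are: {(0,0), (3,0)}.
So G has 1 subgroup of order 2.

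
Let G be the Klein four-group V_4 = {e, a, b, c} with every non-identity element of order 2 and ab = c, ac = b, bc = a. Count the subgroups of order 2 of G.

|G| = 4 and 2 | 4, so subgroups of order 2 are possible by Lagrange.
The subgroups of order 2 are: {e, a}; {e, b}; {e, c}.
So G has 3 subgroups of order 2.

3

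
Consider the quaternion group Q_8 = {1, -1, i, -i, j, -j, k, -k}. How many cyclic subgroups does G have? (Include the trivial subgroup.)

A cyclic subgroup of order d is generated by each of its φ(d) elements of order d, so the cyclic subgroups of order d number (#elements of order d)/φ(d).
Cyclic subgroups by order — order 1: 1; order 2: 1; order 4: 3.
Total: 5.

5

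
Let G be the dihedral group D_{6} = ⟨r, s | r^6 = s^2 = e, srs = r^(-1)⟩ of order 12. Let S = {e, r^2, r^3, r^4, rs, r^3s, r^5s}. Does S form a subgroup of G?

|S| = 7 does not divide |G| = 12, so by Lagrange S is not a subgroup.

No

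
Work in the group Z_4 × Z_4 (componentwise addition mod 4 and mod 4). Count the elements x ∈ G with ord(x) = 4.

12

An element (a,b) has order lcm(ord(a), ord(b)); count pairs with lcm equal to 4.
Enumerating gives 12 such elements.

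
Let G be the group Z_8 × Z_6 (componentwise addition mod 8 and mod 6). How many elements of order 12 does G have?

8

An element (a,b) has order lcm(ord(a), ord(b)); count pairs with lcm equal to 12.
Enumerating gives 8 such elements.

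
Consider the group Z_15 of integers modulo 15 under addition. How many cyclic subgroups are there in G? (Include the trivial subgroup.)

4

Group the elements of G by the cyclic subgroup they generate; each cyclic subgroup of order d accounts for φ(d) elements.
Cyclic subgroups by order — order 1: 1; order 3: 1; order 5: 1; order 15: 1.
Total: 4.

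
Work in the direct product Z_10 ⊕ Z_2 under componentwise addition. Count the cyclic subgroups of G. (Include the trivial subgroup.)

Each element a generates a cyclic subgroup ⟨a⟩; distinct elements may generate the same one (a cyclic group of order d has φ(d) generators).
Cyclic subgroups by order — order 1: 1; order 2: 3; order 5: 1; order 10: 3.
Total: 8.

8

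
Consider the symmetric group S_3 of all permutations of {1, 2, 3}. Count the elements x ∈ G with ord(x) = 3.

The elements of order 3 are: (1 2 3), (1 3 2).
That's 2.

2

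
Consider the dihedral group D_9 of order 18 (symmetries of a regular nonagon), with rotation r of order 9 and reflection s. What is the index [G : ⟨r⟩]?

|⟨r⟩| = 9 and |G| = 18.
By Lagrange, [G : H] = |G|/|H| = 18/9 = 2.

2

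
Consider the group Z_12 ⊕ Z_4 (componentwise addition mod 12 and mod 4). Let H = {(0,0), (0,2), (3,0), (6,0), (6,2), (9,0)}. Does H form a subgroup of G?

Closure fails: (6,2) + (9,0) = (3,2) ∉ H. So H is not a subgroup.

No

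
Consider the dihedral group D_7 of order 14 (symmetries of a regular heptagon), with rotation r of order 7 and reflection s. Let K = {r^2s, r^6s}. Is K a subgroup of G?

The identity e ∉ K, so K is not a subgroup.

No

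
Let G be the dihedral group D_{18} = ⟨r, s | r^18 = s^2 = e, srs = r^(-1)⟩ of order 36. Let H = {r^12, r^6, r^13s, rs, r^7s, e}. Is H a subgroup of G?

Yes

|H| = 6 divides |G| = 36, consistent with Lagrange.
H contains the identity, every element's inverse is in H, and H is closed under ·: it is a subgroup.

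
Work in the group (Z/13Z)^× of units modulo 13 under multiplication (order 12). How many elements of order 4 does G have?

2

The elements of order 4 are: 5, 8.
That's 2.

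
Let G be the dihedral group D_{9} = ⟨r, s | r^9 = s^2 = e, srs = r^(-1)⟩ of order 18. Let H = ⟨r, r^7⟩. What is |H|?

9

|⟨r⟩| = 9 and |⟨r^7⟩| = 9, so |H| is a multiple of lcm(9, 9) = 9 and divides |G| = 18.
Closing under the operation: H = {e, r, r^2, r^3, r^4, r^5, r^6, r^7, r^8}, so |H| = 9.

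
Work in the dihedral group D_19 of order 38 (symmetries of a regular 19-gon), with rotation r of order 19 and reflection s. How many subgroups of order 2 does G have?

|G| = 38 and 2 | 38, so subgroups of order 2 are possible by Lagrange.
The subgroups of order 2 are: {e, r^10s}; {e, r^11s}; {e, r^12s}; {e, r^13s}; … (19 in all).
So G has 19 subgroups of order 2.

19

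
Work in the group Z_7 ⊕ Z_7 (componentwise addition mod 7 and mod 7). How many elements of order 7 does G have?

An element (a,b) has order lcm(ord(a), ord(b)); count pairs with lcm equal to 7.
Enumerating gives 48 such elements.

48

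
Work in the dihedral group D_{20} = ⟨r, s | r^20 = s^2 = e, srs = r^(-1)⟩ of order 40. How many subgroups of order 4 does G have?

11

|G| = 40 and 4 | 40, so subgroups of order 4 are possible by Lagrange.
The subgroups of order 4 are: {e, r^10, s, r^10s}; {e, r^10, rs, r^11s}; {e, r^10, r^2s, r^12s}; {e, r^10, r^3s, r^13s}; … (11 in all).
So G has 11 subgroups of order 4.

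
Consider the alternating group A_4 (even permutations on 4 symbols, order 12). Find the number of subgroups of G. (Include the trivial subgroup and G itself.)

|G| = 12, so by Lagrange every subgroup order divides 12. Divisors: 1, 2, 3, 4, 6, 12.
Subgroups by order — order 1: 1; order 2: 3; order 3: 4; order 4: 1; order 6: 0; order 12: 1.
Total: 1 + 3 + 4 + 1 + 0 + 1 = 10.

10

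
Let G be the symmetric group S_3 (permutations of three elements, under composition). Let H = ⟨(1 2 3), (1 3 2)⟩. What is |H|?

3

|⟨(1 2 3)⟩| = 3 and |⟨(1 3 2)⟩| = 3, so |H| is a multiple of lcm(3, 3) = 3 and divides |G| = 6.
Closing under the operation: H = {e, (1 2 3), (1 3 2)}, so |H| = 3.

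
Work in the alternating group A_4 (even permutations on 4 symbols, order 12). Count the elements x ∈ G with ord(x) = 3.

8

The elements of order 3 are: (2 3 4), (2 4 3), (1 2 3), (1 2 4), (1 3 2), (1 3 4), (1 4 2), (1 4 3).
That's 8.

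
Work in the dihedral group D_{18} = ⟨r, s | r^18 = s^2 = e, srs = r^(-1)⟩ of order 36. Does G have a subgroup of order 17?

No

17 does not divide |G| = 36, so by Lagrange no subgroup of order 17 exists.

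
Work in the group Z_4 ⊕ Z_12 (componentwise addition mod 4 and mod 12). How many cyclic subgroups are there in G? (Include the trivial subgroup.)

20

Group the elements of G by the cyclic subgroup they generate; each cyclic subgroup of order d accounts for φ(d) elements.
Cyclic subgroups by order — order 1: 1; order 2: 3; order 3: 1; order 4: 6; order 6: 3; order 12: 6.
Total: 20.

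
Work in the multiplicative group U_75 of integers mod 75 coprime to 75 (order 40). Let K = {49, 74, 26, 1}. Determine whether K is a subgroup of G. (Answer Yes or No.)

Yes

|K| = 4 divides |G| = 40, consistent with Lagrange.
K contains the identity, every element's inverse is in K, and K is closed under ·: it is a subgroup.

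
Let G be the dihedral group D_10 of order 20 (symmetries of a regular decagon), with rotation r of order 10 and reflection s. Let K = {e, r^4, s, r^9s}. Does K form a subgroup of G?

r^4 ∈ K but its inverse r^6 ∉ K, so K is not a subgroup.

No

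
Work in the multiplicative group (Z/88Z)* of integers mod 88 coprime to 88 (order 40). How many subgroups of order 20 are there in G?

7

|G| = 40 and 20 | 40, so subgroups of order 20 are possible by Lagrange.
The subgroups of order 20 are: {1, 9, 13, 15, 19, 21, 23, 25, 29, 31, 35, 43, 47, 49, 51, 61, 71, 81, 83, 85}; {1, 5, 9, 13, 17, 21, 25, 29, 37, 41, 45, 49, 53, 57, 61, 65, 69, 73, 81, 85}; {1, 3, 7, 9, 13, 21, 25, 27, 29, 39, 49, 59, 61, 63, 67, 75, 79, 81, 85, 87}; {1, 7, 9, 15, 17, 23, 25, 31, 39, 41, 47, 49, 57, 63, 65, 71, 73, 79, 81, 87}; … (7 in all).
So G has 7 subgroups of order 20.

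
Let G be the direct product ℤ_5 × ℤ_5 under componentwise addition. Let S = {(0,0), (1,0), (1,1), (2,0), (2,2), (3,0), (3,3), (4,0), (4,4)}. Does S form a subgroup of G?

No

|S| = 9 does not divide |G| = 25, so by Lagrange S is not a subgroup.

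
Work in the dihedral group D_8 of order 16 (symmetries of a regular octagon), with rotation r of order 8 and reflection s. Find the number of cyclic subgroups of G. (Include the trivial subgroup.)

Group the elements of G by the cyclic subgroup they generate; each cyclic subgroup of order d accounts for φ(d) elements.
Cyclic subgroups by order — order 1: 1; order 2: 9; order 4: 1; order 8: 1.
Total: 12.

12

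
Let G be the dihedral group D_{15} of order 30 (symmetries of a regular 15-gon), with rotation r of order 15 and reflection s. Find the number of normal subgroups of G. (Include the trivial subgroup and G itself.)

5

G has 28 subgroups. Checking conjugation-invariance by order — order 1: 1/1 normal; order 2: 0/15 normal; order 3: 1/1 normal; order 5: 1/1 normal; order 6: 0/5 normal; order 10: 0/3 normal; order 15: 1/1 normal; order 30: 1/1 normal.
Total normal subgroups: 5.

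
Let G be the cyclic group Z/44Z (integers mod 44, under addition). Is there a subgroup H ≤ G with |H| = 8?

No

8 does not divide |G| = 44, so by Lagrange no subgroup of order 8 exists.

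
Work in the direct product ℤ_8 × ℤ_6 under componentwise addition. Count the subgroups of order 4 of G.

3

|G| = 48 and 4 | 48, so subgroups of order 4 are possible by Lagrange.
The subgroups of order 4 are: {(0,0), (0,3), (4,0), (4,3)}; {(0,0), (2,0), (4,0), (6,0)}; {(0,0), (2,3), (4,0), (6,3)}.
So G has 3 subgroups of order 4.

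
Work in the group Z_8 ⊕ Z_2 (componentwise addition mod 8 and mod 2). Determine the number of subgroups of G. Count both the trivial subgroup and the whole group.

11

|G| = 16, so by Lagrange every subgroup order divides 16. Divisors: 1, 2, 4, 8, 16.
Subgroups by order — order 1: 1; order 2: 3; order 4: 3; order 8: 3; order 16: 1.
Total: 1 + 3 + 3 + 3 + 1 = 11.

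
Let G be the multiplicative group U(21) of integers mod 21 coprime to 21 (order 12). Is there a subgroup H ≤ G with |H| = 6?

6 | 12. A subgroup of order 6 is {1, 4, 10, 13, 16, 19}.

Yes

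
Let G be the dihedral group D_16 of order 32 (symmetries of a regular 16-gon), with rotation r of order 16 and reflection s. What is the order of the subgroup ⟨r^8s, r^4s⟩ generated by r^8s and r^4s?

|⟨r^8s⟩| = 2 and |⟨r^4s⟩| = 2, so |H| is a multiple of lcm(2, 2) = 2 and divides |G| = 32.
Closing under the operation: H = {e, r^4, r^8, r^12, s, r^4s, r^8s, r^12s}, so |H| = 8.

8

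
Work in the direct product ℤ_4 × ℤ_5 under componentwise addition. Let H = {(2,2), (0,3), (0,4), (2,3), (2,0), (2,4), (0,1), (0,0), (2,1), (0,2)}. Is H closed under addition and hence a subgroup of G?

|H| = 10 divides |G| = 20, consistent with Lagrange.
H contains the identity, every element's inverse is in H, and H is closed under +: it is a subgroup.
In fact H = ⟨(2,4)⟩.

Yes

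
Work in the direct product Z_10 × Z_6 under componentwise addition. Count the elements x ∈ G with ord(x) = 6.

6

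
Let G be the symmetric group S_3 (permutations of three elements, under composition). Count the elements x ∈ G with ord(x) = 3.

The elements of order 3 are: (1 2 3), (1 3 2).
That's 2.

2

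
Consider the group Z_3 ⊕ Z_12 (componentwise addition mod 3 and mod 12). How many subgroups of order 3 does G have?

|G| = 36 and 3 | 36, so subgroups of order 3 are possible by Lagrange.
The subgroups of order 3 are: {(0,0), (0,4), (0,8)}; {(0,0), (1,0), (2,0)}; {(0,0), (1,4), (2,8)}; {(0,0), (1,8), (2,4)}.
So G has 4 subgroups of order 3.

4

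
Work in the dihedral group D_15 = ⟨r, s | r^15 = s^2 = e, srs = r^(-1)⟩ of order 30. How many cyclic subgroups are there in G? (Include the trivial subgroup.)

19

Each element a generates a cyclic subgroup ⟨a⟩; distinct elements may generate the same one (a cyclic group of order d has φ(d) generators).
Cyclic subgroups by order — order 1: 1; order 2: 15; order 3: 1; order 5: 1; order 15: 1.
Total: 19.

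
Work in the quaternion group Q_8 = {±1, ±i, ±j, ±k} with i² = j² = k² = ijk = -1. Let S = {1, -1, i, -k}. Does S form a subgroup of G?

-k ∈ S but its inverse k ∉ S, so S is not a subgroup.

No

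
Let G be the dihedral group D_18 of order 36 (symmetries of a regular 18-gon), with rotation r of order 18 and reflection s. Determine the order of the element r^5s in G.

2

Computing powers of r^5s: the smallest k with (r^5s)^k = e is k = 2.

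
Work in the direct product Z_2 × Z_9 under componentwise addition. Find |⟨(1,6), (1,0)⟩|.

6

|⟨(1,6)⟩| = 6 and |⟨(1,0)⟩| = 2, so |H| is a multiple of lcm(6, 2) = 6 and divides |G| = 18.
Closing under the operation: H = {(0,0), (0,3), (0,6), (1,0), (1,3), (1,6)}, so |H| = 6.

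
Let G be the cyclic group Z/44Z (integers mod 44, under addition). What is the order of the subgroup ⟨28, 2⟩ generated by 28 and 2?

22

|⟨28⟩| = 11 and |⟨2⟩| = 22, so |H| is a multiple of lcm(11, 22) = 22 and divides |G| = 44.
Closing under the operation: H = {0, 2, 4, 6, 8, 10, 12, 14, 16, 18, 20, 22, 24, 26, 28, 30, 32, 34, 36, 38, 40, 42}, so |H| = 22.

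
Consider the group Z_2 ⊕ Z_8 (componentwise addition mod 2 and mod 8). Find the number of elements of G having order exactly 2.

3

An element (a,b) has order lcm(ord(a), ord(b)); count pairs with lcm equal to 2.
Enumerating gives 3 such elements.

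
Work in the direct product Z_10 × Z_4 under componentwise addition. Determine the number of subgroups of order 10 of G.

|G| = 40 and 10 | 40, so subgroups of order 10 are possible by Lagrange.
The subgroups of order 10 are: {(0,0), (0,2), (2,0), (2,2), (4,0), (4,2), (6,0), (6,2), (8,0), (8,2)}; {(0,0), (1,0), (2,0), (3,0), (4,0), (5,0), (6,0), (7,0), (8,0), (9,0)}; {(0,0), (1,2), (2,0), (3,2), (4,0), (5,2), (6,0), (7,2), (8,0), (9,2)}.
So G has 3 subgroups of order 10.

3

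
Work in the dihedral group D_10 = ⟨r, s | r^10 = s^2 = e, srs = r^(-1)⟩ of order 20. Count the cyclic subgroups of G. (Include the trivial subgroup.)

14

Group the elements of G by the cyclic subgroup they generate; each cyclic subgroup of order d accounts for φ(d) elements.
Cyclic subgroups by order — order 1: 1; order 2: 11; order 5: 1; order 10: 1.
Total: 14.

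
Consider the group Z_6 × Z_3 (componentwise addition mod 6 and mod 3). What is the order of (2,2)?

The order of (2,2) in Z_6 × Z_3 is lcm(ord(2) in Z_6, ord(2) in Z_3).
ord(2) = 3 and ord(2) = 3, so |⟨(2,2)⟩| = lcm(3, 3) = 3.

3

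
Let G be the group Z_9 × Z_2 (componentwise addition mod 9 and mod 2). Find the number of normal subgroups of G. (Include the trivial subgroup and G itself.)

G is abelian, so every subgroup is normal.
G has 6 subgroups in total, hence 6 normal subgroups.

6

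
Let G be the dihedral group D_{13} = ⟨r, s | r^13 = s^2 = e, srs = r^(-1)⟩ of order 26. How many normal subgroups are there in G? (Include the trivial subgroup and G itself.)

G has 16 subgroups. Checking conjugation-invariance by order — order 1: 1/1 normal; order 2: 0/13 normal; order 13: 1/1 normal; order 26: 1/1 normal.
Total normal subgroups: 3.

3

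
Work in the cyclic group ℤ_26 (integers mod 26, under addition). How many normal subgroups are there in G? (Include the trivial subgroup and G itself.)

4

G is abelian, so every subgroup is normal.
G has 4 subgroups in total, hence 4 normal subgroups.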